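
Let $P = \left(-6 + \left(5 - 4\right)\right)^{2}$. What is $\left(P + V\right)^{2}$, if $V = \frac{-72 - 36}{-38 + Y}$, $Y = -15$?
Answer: $\frac{2053489}{2809} \approx 731.04$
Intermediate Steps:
$P = 25$ ($P = \left(-6 + 1\right)^{2} = \left(-5\right)^{2} = 25$)
$V = \frac{108}{53}$ ($V = \frac{-72 - 36}{-38 - 15} = - \frac{108}{-53} = \left(-108\right) \left(- \frac{1}{53}\right) = \frac{108}{53} \approx 2.0377$)
$\left(P + V\right)^{2} = \left(25 + \frac{108}{53}\right)^{2} = \left(\frac{1433}{53}\right)^{2} = \frac{2053489}{2809}$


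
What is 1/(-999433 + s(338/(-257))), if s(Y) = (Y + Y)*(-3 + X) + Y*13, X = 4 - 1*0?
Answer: -257/256859351 ≈ -1.0005e-6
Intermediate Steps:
X = 4 (X = 4 + 0 = 4)
s(Y) = 15*Y (s(Y) = (Y + Y)*(-3 + 4) + Y*13 = (2*Y)*1 + 13*Y = 2*Y + 13*Y = 15*Y)
1/(-999433 + s(338/(-257))) = 1/(-999433 + 15*(338/(-257))) = 1/(-999433 + 15*(338*(-1/257))) = 1/(-999433 + 15*(-338/257)) = 1/(-999433 - 5070/257) = 1/(-256859351/257) = -257/256859351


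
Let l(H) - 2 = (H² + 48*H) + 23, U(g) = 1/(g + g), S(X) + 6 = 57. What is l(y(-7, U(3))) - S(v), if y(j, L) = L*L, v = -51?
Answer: -31967/1296 ≈ -24.666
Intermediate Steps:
S(X) = 51 (S(X) = -6 + 57 = 51)
U(g) = 1/(2*g)
y(j, L) = L²
l(H) = 25 + H² + 48*H (l(H) = 2 + ((H² + 48*H) + 23) = 2 + (23 + H² + 48*H) = 25 + H² + 48*H)
l(y(-7, U(3))) - S(v) = (25 + (((½)/3)²)² + 48*((½)/3)²) - 1*51 = (25 + (((½)*(⅓))²)² + 48*((½)*(⅓))²) - 51 = (25 + ((⅙)²)² + 48*(⅙)²) - 51 = (25 + (1/36)² + 48*(1/36)) - 51 = (25 + 1/1296 + 4/3) - 51 = 34129/1296 - 51 = -31967/1296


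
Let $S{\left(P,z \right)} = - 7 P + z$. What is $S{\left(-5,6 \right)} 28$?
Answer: $1148$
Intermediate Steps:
$S{\left(P,z \right)} = z - 7 P$
$S{\left(-5,6 \right)} 28 = \left(6 - -35\right) 28 = \left(6 + 35\right) 28 = 41 \cdot 28 = 1148$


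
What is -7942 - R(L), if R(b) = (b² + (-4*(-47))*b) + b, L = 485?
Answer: -334832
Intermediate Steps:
R(b) = b² + 189*b (R(b) = (b² + 188*b) + b = b² + 189*b)
-7942 - R(L) = -7942 - 485*(189 + 485) = -7942 - 485*674 = -7942 - 1*326890 = -7942 - 326890 = -334832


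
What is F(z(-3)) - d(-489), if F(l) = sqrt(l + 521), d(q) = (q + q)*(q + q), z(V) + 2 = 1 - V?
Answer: -956484 + sqrt(523) ≈ -9.5646e+5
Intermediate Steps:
z(V) = -1 - V (z(V) = -2 + (1 - V) = -1 - V)
d(q) = 4*q**2 (d(q) = (2*q)*(2*q) = 4*q**2)
F(l) = sqrt(521 + l)
F(z(-3)) - d(-489) = sqrt(521 + (-1 - 1*(-3))) - 4*(-489)**2 = sqrt(521 + (-1 + 3)) - 4*239121 = sqrt(521 + 2) - 1*956484 = sqrt(523) - 956484 = -956484 + sqrt(523)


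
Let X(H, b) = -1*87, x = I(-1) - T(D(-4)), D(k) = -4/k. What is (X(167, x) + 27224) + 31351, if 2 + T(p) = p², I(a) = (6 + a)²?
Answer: 58488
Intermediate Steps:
D(k) = -4/k
T(p) = -2 + p²
x = 26 (x = (6 - 1)² - (-2 + (-4/(-4))²) = 5² - (-2 + (-4*(-¼))²) = 25 - (-2 + 1²) = 25 - (-2 + 1) = 25 - 1*(-1) = 25 + 1 = 26)
X(H, b) = -87
(X(167, x) + 27224) + 31351 = (-87 + 27224) + 31351 = 27137 + 31351 = 58488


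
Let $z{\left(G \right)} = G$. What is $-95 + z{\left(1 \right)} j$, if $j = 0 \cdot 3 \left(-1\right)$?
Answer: $-95$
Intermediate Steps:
$j = 0$ ($j = 0 \left(-1\right) = 0$)
$-95 + z{\left(1 \right)} j = -95 + 1 \cdot 0 = -95 + 0 = -95$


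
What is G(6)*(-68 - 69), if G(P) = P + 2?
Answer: -1096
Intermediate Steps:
G(P) = 2 + P
G(6)*(-68 - 69) = (2 + 6)*(-68 - 69) = 8*(-137) = -1096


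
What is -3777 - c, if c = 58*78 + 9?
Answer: -8310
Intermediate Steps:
c = 4533 (c = 4524 + 9 = 4533)
-3777 - c = -3777 - 1*4533 = -3777 - 4533 = -8310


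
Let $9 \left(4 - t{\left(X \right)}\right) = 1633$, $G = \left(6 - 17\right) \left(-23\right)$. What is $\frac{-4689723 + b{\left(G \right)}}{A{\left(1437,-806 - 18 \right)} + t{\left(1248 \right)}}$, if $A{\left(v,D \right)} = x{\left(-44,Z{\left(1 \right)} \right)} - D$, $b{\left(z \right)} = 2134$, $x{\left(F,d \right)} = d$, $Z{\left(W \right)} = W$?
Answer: $- \frac{42188301}{5828} \approx -7238.9$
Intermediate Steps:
$G = 253$ ($G = \left(-11\right) \left(-23\right) = 253$)
$t{\left(X \right)} = - \frac{1597}{9}$ ($t{\left(X \right)} = 4 - \frac{1633}{9} = - \frac{1597}{9}$)
$A{\left(v,D \right)} = 1 - D$
$\frac{-4689723 + b{\left(G \right)}}{A{\left(1437,-806 - 18 \right)} + t{\left(1248 \right)}} = \frac{-4689723 + 2134}{\left(1 - \left(-806 - 18\right)\right) - \frac{1597}{9}} = - \frac{4687589}{\left(1 - -824\right) - \frac{1597}{9}} = - \frac{4687589}{\left(1 + 824\right) - \frac{1597}{9}} = - \frac{4687589}{825 - \frac{1597}{9}} = - \frac{4687589}{\frac{5828}{9}} = \left(-4687589\right) \frac{9}{5828} = - \frac{42188301}{5828}$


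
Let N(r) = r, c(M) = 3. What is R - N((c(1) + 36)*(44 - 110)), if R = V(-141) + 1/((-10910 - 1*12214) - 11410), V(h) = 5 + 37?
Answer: 90340943/34534 ≈ 2616.0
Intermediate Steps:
V(h) = 42
R = 1450427/34534 (R = 42 + 1/((-10910 - 1*12214) - 11410) = 42 + 1/((-10910 - 12214) - 11410) = 42 + 1/(-23124 - 11410) = 42 + 1/(-34534) = 42 - 1/34534 = 1450427/34534 ≈ 42.000)
R - N((c(1) + 36)*(44 - 110)) = 1450427/34534 - (3 + 36)*(44 - 110) = 1450427/34534 - 39*(-66) = 1450427/34534 - 1*(-2574) = 1450427/34534 + 2574 = 90340943/34534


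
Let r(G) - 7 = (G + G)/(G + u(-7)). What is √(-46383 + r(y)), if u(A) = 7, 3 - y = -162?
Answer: I*√342982706/86 ≈ 215.35*I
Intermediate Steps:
y = 165 (y = 3 - 1*(-162) = 3 + 162 = 165)
r(G) = 7 + 2*G/(7 + G) (r(G) = 7 + (G + G)/(G + 7) = 7 + (2*G)/(7 + G) = 7 + 2*G/(7 + G))
√(-46383 + r(y)) = √(-46383 + (49 + 9*165)/(7 + 165)) = √(-46383 + (49 + 1485)/172) = √(-46383 + (1/172)*1534) = √(-46383 + 767/86) = √(-3988171/86) = I*√342982706/86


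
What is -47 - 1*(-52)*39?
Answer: 1981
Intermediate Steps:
-47 - 1*(-52)*39 = -47 + 52*39 = -47 + 2028 = 1981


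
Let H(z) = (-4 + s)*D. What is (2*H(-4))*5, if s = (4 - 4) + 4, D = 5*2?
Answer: 0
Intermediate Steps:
D = 10
s = 4 (s = 0 + 4 = 4)
H(z) = 0 (H(z) = (-4 + 4)*10 = 0*10 = 0)
(2*H(-4))*5 = (2*0)*5 = 0*5 = 0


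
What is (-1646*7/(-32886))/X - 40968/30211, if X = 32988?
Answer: -3174536786363/2341014499332 ≈ -1.3561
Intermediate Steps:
(-1646*7/(-32886))/X - 40968/30211 = (-1646*7/(-32886))/32988 - 40968/30211 = -11522*(-1/32886)*(1/32988) - 40968*1/30211 = (823/2349)*(1/32988) - 40968/30211 = 823/77488812 - 40968/30211 = -3174536786363/2341014499332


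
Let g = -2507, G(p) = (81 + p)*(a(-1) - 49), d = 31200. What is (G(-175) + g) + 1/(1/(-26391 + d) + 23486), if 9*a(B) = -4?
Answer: 2176095463006/1016497575 ≈ 2140.8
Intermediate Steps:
a(B) = -4/9 (a(B) = (⅑)*(-4) = -4/9)
G(p) = -4005 - 445*p/9 (G(p) = (81 + p)*(-4/9 - 49) = (81 + p)*(-445/9) = -4005 - 445*p/9)
(G(-175) + g) + 1/(1/(-26391 + d) + 23486) = ((-4005 - 445/9*(-175)) - 2507) + 1/(1/(-26391 + 31200) + 23486) = ((-4005 + 77875/9) - 2507) + 1/(1/4809 + 23486) = (41830/9 - 2507) + 1/(1/4809 + 23486) = 19267/9 + 1/(112944175/4809) = 19267/9 + 4809/112944175 = 2176095463006/1016497575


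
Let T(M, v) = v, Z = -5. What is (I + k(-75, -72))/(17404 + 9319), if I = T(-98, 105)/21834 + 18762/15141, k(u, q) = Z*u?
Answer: 13820218007/981590999718 ≈ 0.014079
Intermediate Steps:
k(u, q) = -5*u
I = 45693257/36732066 (I = 105/21834 + 18762/15141 = 105*(1/21834) + 18762*(1/15141) = 35/7278 + 6254/5047 = 45693257/36732066 ≈ 1.2440)
(I + k(-75, -72))/(17404 + 9319) = (45693257/36732066 - 5*(-75))/(17404 + 9319) = (45693257/36732066 + 375)/26723 = (13820218007/36732066)*(1/26723) = 13820218007/981590999718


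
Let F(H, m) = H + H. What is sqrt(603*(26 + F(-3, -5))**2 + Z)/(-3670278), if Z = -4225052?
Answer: -I*sqrt(995963)/1835139 ≈ -0.00054382*I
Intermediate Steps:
F(H, m) = 2*H
sqrt(603*(26 + F(-3, -5))**2 + Z)/(-3670278) = sqrt(603*(26 + 2*(-3))**2 - 4225052)/(-3670278) = sqrt(603*(26 - 6)**2 - 4225052)*(-1/3670278) = sqrt(603*20**2 - 4225052)*(-1/3670278) = sqrt(603*400 - 4225052)*(-1/3670278) = sqrt(241200 - 4225052)*(-1/3670278) = sqrt(-3983852)*(-1/3670278) = (2*I*sqrt(995963))*(-1/3670278) = -I*sqrt(995963)/1835139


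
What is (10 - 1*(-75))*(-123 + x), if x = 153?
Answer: 2550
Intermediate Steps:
(10 - 1*(-75))*(-123 + x) = (10 - 1*(-75))*(-123 + 153) = (10 + 75)*30 = 85*30 = 2550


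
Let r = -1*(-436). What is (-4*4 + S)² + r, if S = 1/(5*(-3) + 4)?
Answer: 84085/121 ≈ 694.92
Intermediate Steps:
r = 436
S = -1/11 (S = 1/(-15 + 4) = 1/(-11) = -1/11 ≈ -0.090909)
(-4*4 + S)² + r = (-4*4 - 1/11)² + 436 = (-16 - 1/11)² + 436 = (-177/11)² + 436 = 31329/121 + 436 = 84085/121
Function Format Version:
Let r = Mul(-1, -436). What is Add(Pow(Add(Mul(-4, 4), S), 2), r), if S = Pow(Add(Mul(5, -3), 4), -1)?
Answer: Rational(84085, 121) ≈ 694.92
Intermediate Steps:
r = 436
S = Rational(-1, 11) (S = Pow(Add(-15, 4), -1) = Pow(-11, -1) = Rational(-1, 11) ≈ -0.090909)
Add(Pow(Add(Mul(-4, 4), S), 2), r) = Add(Pow(Add(Mul(-4, 4), Rational(-1, 11)), 2), 436) = Add(Pow(Add(-16, Rational(-1, 11)), 2), 436) = Add(Pow(Rational(-177, 11), 2), 436) = Add(Rational(31329, 121), 436) = Rational(84085, 121)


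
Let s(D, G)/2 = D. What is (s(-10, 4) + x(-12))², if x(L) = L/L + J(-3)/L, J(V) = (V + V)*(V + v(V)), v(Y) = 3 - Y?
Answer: 1225/4 ≈ 306.25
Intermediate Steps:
s(D, G) = 2*D
J(V) = 6*V (J(V) = (V + V)*(V + (3 - V)) = (2*V)*3 = 6*V)
x(L) = 1 - 18/L (x(L) = L/L + (6*(-3))/L = 1 - 18/L)
(s(-10, 4) + x(-12))² = (2*(-10) + (-18 - 12)/(-12))² = (-20 - 1/12*(-30))² = (-20 + 5/2)² = (-35/2)² = 1225/4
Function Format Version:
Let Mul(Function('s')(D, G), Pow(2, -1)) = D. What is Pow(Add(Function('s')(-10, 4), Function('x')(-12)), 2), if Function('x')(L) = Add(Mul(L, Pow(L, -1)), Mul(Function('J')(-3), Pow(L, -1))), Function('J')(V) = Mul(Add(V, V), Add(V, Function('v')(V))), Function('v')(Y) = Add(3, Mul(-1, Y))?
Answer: Rational(1225, 4) ≈ 306.25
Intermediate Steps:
Function('s')(D, G) = Mul(2, D)
Function('J')(V) = Mul(6, V) (Function('J')(V) = Mul(Add(V, V), Add(V, Add(3, Mul(-1, V)))) = Mul(Mul(2, V), 3) = Mul(6, V))
Function('x')(L) = Add(1, Mul(-18, Pow(L, -1))) (Function('x')(L) = Add(Mul(L, Pow(L, -1)), Mul(Mul(6, -3), Pow(L, -1))) = Add(1, Mul(-18, Pow(L, -1))))
Pow(Add(Function('s')(-10, 4), Function('x')(-12)), 2) = Pow(Add(Mul(2, -10), Mul(Pow(-12, -1), Add(-18, -12))), 2) = Pow(Add(-20, Mul(Rational(-1, 12), -30)), 2) = Pow(Add(-20, Rational(5, 2)), 2) = Pow(Rational(-35, 2), 2) = Rational(1225, 4)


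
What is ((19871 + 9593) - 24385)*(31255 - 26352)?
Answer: 24902337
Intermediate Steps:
((19871 + 9593) - 24385)*(31255 - 26352) = (29464 - 24385)*4903 = 5079*4903 = 24902337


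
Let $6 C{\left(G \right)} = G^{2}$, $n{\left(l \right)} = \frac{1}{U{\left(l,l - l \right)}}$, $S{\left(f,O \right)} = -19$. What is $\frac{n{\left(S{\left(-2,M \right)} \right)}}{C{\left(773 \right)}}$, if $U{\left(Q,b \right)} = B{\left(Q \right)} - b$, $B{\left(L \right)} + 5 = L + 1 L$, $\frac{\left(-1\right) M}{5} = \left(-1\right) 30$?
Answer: $- \frac{6}{25693747} \approx -2.3352 \cdot 10^{-7}$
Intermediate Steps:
$M = 150$ ($M = - 5 \left(\left(-1\right) 30\right) = \left(-5\right) \left(-30\right) = 150$)
$B{\left(L \right)} = -5 + 2 L$ ($B{\left(L \right)} = -5 + \left(L + 1 L\right) = -5 + \left(L + L\right) = -5 + 2 L$)
$U{\left(Q,b \right)} = -5 - b + 2 Q$ ($U{\left(Q,b \right)} = \left(-5 + 2 Q\right) - b = -5 - b + 2 Q$)
$n{\left(l \right)} = \frac{1}{-5 + 2 l}$ ($n{\left(l \right)} = \frac{1}{-5 - \left(l - l\right) + 2 l} = \frac{1}{-5 - 0 + 2 l} = \frac{1}{-5 + 0 + 2 l} = \frac{1}{-5 + 2 l}$)
$C{\left(G \right)} = \frac{G^{2}}{6}$
$\frac{n{\left(S{\left(-2,M \right)} \right)}}{C{\left(773 \right)}} = \frac{1}{\left(-5 + 2 \left(-19\right)\right) \frac{773^{2}}{6}} = \frac{1}{\left(-5 - 38\right) \frac{1}{6} \cdot 597529} = \frac{1}{\left(-43\right) \frac{597529}{6}} = \left(- \frac{1}{43}\right) \frac{6}{597529} = - \frac{6}{25693747}$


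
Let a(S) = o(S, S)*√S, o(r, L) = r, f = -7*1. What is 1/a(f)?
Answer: I*√7/49 ≈ 0.053995*I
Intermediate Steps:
f = -7
a(S) = S^(3/2) (a(S) = S*√S = S^(3/2))
1/a(f) = 1/((-7)^(3/2)) = 1/(-7*I*√7) = I*√7/49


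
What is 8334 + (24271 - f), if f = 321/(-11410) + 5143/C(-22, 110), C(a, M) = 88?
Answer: 16339687509/502040 ≈ 32547.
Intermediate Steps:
f = 29326691/502040 (f = 321/(-11410) + 5143/88 = 321*(-1/11410) + 5143*(1/88) = -321/11410 + 5143/88 = 29326691/502040 ≈ 58.415)
8334 + (24271 - f) = 8334 + (24271 - 1*29326691/502040) = 8334 + (24271 - 29326691/502040) = 8334 + 12155686149/502040 = 16339687509/502040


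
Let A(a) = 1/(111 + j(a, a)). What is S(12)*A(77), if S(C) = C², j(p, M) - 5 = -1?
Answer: 144/115 ≈ 1.2522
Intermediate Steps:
j(p, M) = 4 (j(p, M) = 5 - 1 = 4)
A(a) = 1/115 (A(a) = 1/(111 + 4) = 1/115)
S(12)*A(77) = 12²*(1/115) = 144*(1/115) = 144/115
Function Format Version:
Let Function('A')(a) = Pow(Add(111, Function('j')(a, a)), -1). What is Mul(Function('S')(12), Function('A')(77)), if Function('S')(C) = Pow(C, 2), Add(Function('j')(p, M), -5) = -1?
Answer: Rational(144, 115) ≈ 1.2522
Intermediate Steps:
Function('j')(p, M) = 4 (Function('j')(p, M) = Add(5, -1) = 4)
Function('A')(a) = Rational(1, 115) (Function('A')(a) = Pow(Add(111, 4), -1) = Pow(115, -1) = Rational(1, 115))
Mul(Function('S')(12), Function('A')(77)) = Mul(Pow(12, 2), Rational(1, 115)) = Mul(144, Rational(1, 115)) = Rational(144, 115)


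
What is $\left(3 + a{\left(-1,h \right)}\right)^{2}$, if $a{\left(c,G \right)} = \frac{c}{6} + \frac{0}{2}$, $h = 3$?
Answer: $\frac{289}{36} \approx 8.0278$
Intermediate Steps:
$a{\left(c,G \right)} = \frac{c}{6}$ ($a{\left(c,G \right)} = c \frac{1}{6} + 0 \cdot \frac{1}{2} = \frac{c}{6} + 0 = \frac{c}{6}$)
$\left(3 + a{\left(-1,h \right)}\right)^{2} = \left(3 + \frac{1}{6} \left(-1\right)\right)^{2} = \left(3 - \frac{1}{6}\right)^{2} = \left(\frac{17}{6}\right)^{2} = \frac{289}{36}$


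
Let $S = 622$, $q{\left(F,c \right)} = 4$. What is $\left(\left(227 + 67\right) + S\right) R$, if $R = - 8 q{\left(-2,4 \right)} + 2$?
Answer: $-27480$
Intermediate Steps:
$R = -30$ ($R = \left(-8\right) 4 + 2 = -32 + 2 = -30$)
$\left(\left(227 + 67\right) + S\right) R = \left(\left(227 + 67\right) + 622\right) \left(-30\right) = \left(294 + 622\right) \left(-30\right) = 916 \left(-30\right) = -27480$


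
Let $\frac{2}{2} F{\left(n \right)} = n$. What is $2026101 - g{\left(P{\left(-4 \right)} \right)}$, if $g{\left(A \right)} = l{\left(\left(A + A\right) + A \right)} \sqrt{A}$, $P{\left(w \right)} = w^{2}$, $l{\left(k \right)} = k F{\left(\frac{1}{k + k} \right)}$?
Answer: $2026099$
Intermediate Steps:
$F{\left(n \right)} = n$
$l{\left(k \right)} = \frac{1}{2}$ ($l{\left(k \right)} = \frac{k}{k + k} = \frac{k}{2 k} = k \frac{1}{2 k} = \frac{1}{2}$)
$g{\left(A \right)} = \frac{\sqrt{A}}{2}$
$2026101 - g{\left(P{\left(-4 \right)} \right)} = 2026101 - \frac{\sqrt{\left(-4\right)^{2}}}{2} = 2026101 - \frac{\sqrt{16}}{2} = 2026101 - \frac{1}{2} \cdot 4 = 2026101 - 2 = 2026099$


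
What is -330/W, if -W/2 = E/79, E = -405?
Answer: -869/27 ≈ -32.185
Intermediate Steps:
W = 810/79 (W = -(-810)/79 = -2*(-405/79) = 810/79 ≈ 10.253)
-330/W = -330/810/79 = -330*79/810 = -869/27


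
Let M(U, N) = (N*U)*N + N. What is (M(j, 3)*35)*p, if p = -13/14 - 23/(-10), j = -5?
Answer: -2016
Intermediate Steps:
p = 48/35 (p = -13*1/14 - 23*(-⅒) = -13/14 + 23/10 = 48/35 ≈ 1.3714)
M(U, N) = N + U*N² (M(U, N) = U*N² + N = N + U*N²)
(M(j, 3)*35)*p = ((3*(1 + 3*(-5)))*35)*(48/35) = ((3*(1 - 15))*35)*(48/35) = ((3*(-14))*35)*(48/35) = -42*35*(48/35) = -1470*48/35 = -2016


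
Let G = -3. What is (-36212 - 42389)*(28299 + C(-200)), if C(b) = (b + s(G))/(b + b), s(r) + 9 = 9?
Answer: -4448737999/2 ≈ -2.2244e+9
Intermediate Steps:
s(r) = 0 (s(r) = -9 + 9 = 0)
C(b) = 1/2 (C(b) = (b + 0)/(b + b) = b/((2*b)) = b*(1/(2*b)) = 1/2)
(-36212 - 42389)*(28299 + C(-200)) = (-36212 - 42389)*(28299 + 1/2) = -78601*56599/2 = -4448737999/2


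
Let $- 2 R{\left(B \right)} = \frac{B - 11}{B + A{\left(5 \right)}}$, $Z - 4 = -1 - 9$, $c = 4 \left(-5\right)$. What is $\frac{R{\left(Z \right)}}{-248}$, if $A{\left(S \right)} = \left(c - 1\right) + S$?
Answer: $\frac{17}{10912} \approx 0.0015579$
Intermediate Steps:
$c = -20$
$Z = -6$ ($Z = 4 - 10 = -6$)
$A{\left(S \right)} = -21 + S$ ($A{\left(S \right)} = \left(-20 - 1\right) + S = -21 + S$)
$R{\left(B \right)} = - \frac{-11 + B}{2 \left(-16 + B\right)}$ ($R{\left(B \right)} = - \frac{\left(B - 11\right) \frac{1}{B + \left(-21 + 5\right)}}{2} = - \frac{\left(-11 + B\right) \frac{1}{B - 16}}{2} = - \frac{\left(-11 + B\right) \frac{1}{-16 + B}}{2} = - \frac{\frac{1}{-16 + B} \left(-11 + B\right)}{2} = - \frac{-11 + B}{2 \left(-16 + B\right)}$)
$\frac{R{\left(Z \right)}}{-248} = \frac{\frac{1}{2} \frac{1}{-16 - 6} \left(11 - -6\right)}{-248} = \frac{11 + 6}{2 \left(-22\right)} \left(- \frac{1}{248}\right) = \frac{1}{2} \left(- \frac{1}{22}\right) 17 \left(- \frac{1}{248}\right) = \left(- \frac{17}{44}\right) \left(- \frac{1}{248}\right) = \frac{17}{10912}$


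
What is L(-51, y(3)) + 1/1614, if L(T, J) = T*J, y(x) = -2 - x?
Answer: 411571/1614 ≈ 255.00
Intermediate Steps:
L(T, J) = J*T
L(-51, y(3)) + 1/1614 = (-2 - 1*3)*(-51) + 1/1614 = (-2 - 3)*(-51) + 1/1614 = -5*(-51) + 1/1614 = 255 + 1/1614 = 411571/1614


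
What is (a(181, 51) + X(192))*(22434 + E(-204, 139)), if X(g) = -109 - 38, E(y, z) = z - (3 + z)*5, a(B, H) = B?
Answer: 743342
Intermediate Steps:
E(y, z) = -15 - 4*z (E(y, z) = z - (15 + 5*z) = z + (-15 - 5*z) = -15 - 4*z)
X(g) = -147
(a(181, 51) + X(192))*(22434 + E(-204, 139)) = (181 - 147)*(22434 + (-15 - 4*139)) = 34*(22434 + (-15 - 556)) = 34*(22434 - 571) = 34*21863 = 743342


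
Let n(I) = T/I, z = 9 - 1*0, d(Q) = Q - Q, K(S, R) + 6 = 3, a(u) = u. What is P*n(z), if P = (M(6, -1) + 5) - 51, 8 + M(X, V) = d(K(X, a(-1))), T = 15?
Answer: -90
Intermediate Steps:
K(S, R) = -3 (K(S, R) = -6 + 3 = -3)
d(Q) = 0
M(X, V) = -8 (M(X, V) = -8 + 0 = -8)
z = 9 (z = 9 + 0 = 9)
n(I) = 15/I
P = -54 (P = (-8 + 5) - 51 = -3 - 51 = -54)
P*n(z) = -810/9 = -54*5/3 = -90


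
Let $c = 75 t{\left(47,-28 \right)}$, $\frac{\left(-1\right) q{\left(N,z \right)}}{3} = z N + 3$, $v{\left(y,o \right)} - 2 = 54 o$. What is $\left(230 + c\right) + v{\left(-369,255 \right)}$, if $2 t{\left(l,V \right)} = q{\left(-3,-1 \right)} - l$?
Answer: $\frac{23129}{2} \approx 11565.0$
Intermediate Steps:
$v{\left(y,o \right)} = 2 + 54 o$
$q{\left(N,z \right)} = -9 - 3 N z$ ($q{\left(N,z \right)} = - 3 \left(z N + 3\right) = - 3 \left(N z + 3\right) = - 3 \left(3 + N z\right) = -9 - 3 N z$)
$t{\left(l,V \right)} = -9 - \frac{l}{2}$ ($t{\left(l,V \right)} = \frac{\left(-9 - \left(-9\right) \left(-1\right)\right) - l}{2} = \frac{\left(-9 - 9\right) - l}{2} = \frac{-18 - l}{2} = -9 - \frac{l}{2}$)
$c = - \frac{4875}{2}$ ($c = 75 \left(-9 - \frac{47}{2}\right) = 75 \left(- \frac{65}{2}\right) = - \frac{4875}{2} \approx -2437.5$)
$\left(230 + c\right) + v{\left(-369,255 \right)} = \left(230 - \frac{4875}{2}\right) + \left(2 + 54 \cdot 255\right) = - \frac{4415}{2} + \left(2 + 13770\right) = - \frac{4415}{2} + 13772 = \frac{23129}{2}$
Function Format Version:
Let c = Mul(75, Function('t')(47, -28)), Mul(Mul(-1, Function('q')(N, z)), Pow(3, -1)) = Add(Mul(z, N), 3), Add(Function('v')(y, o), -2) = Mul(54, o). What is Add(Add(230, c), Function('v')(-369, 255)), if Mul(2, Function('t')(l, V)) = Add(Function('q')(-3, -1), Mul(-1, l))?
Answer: Rational(23129, 2) ≈ 11565.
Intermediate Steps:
Function('v')(y, o) = Add(2, Mul(54, o))
Function('q')(N, z) = Add(-9, Mul(-3, N, z)) (Function('q')(N, z) = Mul(-3, Add(Mul(z, N), 3)) = Mul(-3, Add(Mul(N, z), 3)) = Mul(-3, Add(3, Mul(N, z))) = Add(-9, Mul(-3, N, z)))
Function('t')(l, V) = Add(-9, Mul(Rational(-1, 2), l)) (Function('t')(l, V) = Mul(Rational(1, 2), Add(Add(-9, Mul(-3, -3, -1)), Mul(-1, l))) = Mul(Rational(1, 2), Add(Add(-9, -9), Mul(-1, l))) = Mul(Rational(1, 2), Add(-18, Mul(-1, l))) = Add(-9, Mul(Rational(-1, 2), l)))
c = Rational(-4875, 2) (c = Mul(75, Add(-9, Mul(Rational(-1, 2), 47))) = Mul(75, Add(-9, Rational(-47, 2))) = Mul(75, Rational(-65, 2)) = Rational(-4875, 2) ≈ -2437.5)
Add(Add(230, c), Function('v')(-369, 255)) = Add(Add(230, Rational(-4875, 2)), Add(2, Mul(54, 255))) = Add(Rational(-4415, 2), Add(2, 13770)) = Add(Rational(-4415, 2), 13772) = Rational(23129, 2)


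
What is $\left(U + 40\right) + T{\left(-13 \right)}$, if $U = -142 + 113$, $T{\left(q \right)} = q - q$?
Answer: $11$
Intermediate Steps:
$T{\left(q \right)} = 0$
$U = -29$
$\left(U + 40\right) + T{\left(-13 \right)} = \left(-29 + 40\right) + 0 = 11 + 0 = 11$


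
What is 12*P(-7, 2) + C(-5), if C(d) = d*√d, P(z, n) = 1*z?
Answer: -84 - 5*I*√5 ≈ -84.0 - 11.18*I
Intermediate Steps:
P(z, n) = z
C(d) = d^(3/2)
12*P(-7, 2) + C(-5) = 12*(-7) + (-5)^(3/2) = -84 - 5*I*√5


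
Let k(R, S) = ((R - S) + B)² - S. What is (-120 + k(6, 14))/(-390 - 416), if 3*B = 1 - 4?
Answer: 53/806 ≈ 0.065757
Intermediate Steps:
B = -1 (B = (1 - 4)/3 = (⅓)*(-3) = -1)
k(R, S) = (-1 + R - S)² - S (k(R, S) = ((R - S) - 1)² - S = (-1 + R - S)² - S)
(-120 + k(6, 14))/(-390 - 416) = (-120 + ((1 + 14 - 1*6)² - 1*14))/(-390 - 416) = (-120 + ((1 + 14 - 6)² - 14))/(-806) = (-120 + (9² - 14))*(-1/806) = (-120 + (81 - 14))*(-1/806) = (-120 + 67)*(-1/806) = -53*(-1/806) = 53/806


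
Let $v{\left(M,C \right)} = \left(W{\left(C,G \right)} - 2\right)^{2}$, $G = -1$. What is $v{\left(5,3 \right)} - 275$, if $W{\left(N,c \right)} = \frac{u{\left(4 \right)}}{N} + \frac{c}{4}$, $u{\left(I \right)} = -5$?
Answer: $- \frac{37391}{144} \approx -259.66$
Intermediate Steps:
$W{\left(N,c \right)} = - \frac{5}{N} + \frac{c}{4}$
$v{\left(M,C \right)} = \left(- \frac{9}{4} - \frac{5}{C}\right)^{2}$ ($v{\left(M,C \right)} = \left(\left(- \frac{5}{C} + \frac{1}{4} \left(-1\right)\right) - 2\right)^{2} = \left(\left(- \frac{5}{C} - \frac{1}{4}\right) - 2\right)^{2} = \left(\left(- \frac{1}{4} - \frac{5}{C}\right) - 2\right)^{2} = \left(- \frac{9}{4} - \frac{5}{C}\right)^{2}$)
$v{\left(5,3 \right)} - 275 = \frac{\left(20 + 9 \cdot 3\right)^{2}}{16 \cdot 9} - 275 = \frac{1}{16} \cdot \frac{1}{9} \left(20 + 27\right)^{2} - 275 = \frac{1}{16} \cdot \frac{1}{9} \cdot 47^{2} - 275 = \frac{1}{16} \cdot \frac{1}{9} \cdot 2209 - 275 = \frac{2209}{144} - 275 = - \frac{37391}{144}$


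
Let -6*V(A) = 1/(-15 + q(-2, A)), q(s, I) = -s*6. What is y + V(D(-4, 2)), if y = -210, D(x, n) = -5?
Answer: -3779/18 ≈ -209.94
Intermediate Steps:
q(s, I) = -6*s
V(A) = 1/18 (V(A) = -1/(6*(-15 - 6*(-2))) = -1/(6*(-15 + 12)) = -1/6/(-3) = -1/6*(-1/3) = 1/18)
y + V(D(-4, 2)) = -210 + 1/18 = -3779/18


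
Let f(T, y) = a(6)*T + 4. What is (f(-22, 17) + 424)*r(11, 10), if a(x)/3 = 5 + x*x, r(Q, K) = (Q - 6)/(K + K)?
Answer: -1139/2 ≈ -569.50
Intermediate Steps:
r(Q, K) = (-6 + Q)/(2*K) (r(Q, K) = (-6 + Q)/((2*K)) = (-6 + Q)*(1/(2*K)) = (-6 + Q)/(2*K))
a(x) = 15 + 3*x**2 (a(x) = 3*(5 + x*x) = 3*(5 + x**2) = 15 + 3*x**2)
f(T, y) = 4 + 123*T (f(T, y) = (15 + 3*6**2)*T + 4 = (15 + 3*36)*T + 4 = (15 + 108)*T + 4 = 123*T + 4 = 4 + 123*T)
(f(-22, 17) + 424)*r(11, 10) = ((4 + 123*(-22)) + 424)*((1/2)*(-6 + 11)/10) = ((4 - 2706) + 424)*((1/2)*(1/10)*5) = (-2702 + 424)*(1/4) = -2278*1/4 = -1139/2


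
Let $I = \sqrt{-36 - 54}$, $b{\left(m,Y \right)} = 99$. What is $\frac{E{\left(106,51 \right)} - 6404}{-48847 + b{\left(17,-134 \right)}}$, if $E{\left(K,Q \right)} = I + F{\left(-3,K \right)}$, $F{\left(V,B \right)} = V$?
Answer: $\frac{6407}{48748} - \frac{3 i \sqrt{10}}{48748} \approx 0.13143 - 0.00019461 i$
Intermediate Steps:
$I = 3 i \sqrt{10}$ ($I = \sqrt{-90} = 3 i \sqrt{10} \approx 9.4868 i$)
$E{\left(K,Q \right)} = -3 + 3 i \sqrt{10}$ ($E{\left(K,Q \right)} = 3 i \sqrt{10} - 3 = -3 + 3 i \sqrt{10}$)
$\frac{E{\left(106,51 \right)} - 6404}{-48847 + b{\left(17,-134 \right)}} = \frac{\left(-3 + 3 i \sqrt{10}\right) - 6404}{-48847 + 99} = \frac{-6407 + 3 i \sqrt{10}}{-48748} = \left(-6407 + 3 i \sqrt{10}\right) \left(- \frac{1}{48748}\right) = \frac{6407}{48748} - \frac{3 i \sqrt{10}}{48748}$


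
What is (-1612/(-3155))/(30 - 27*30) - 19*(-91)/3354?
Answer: 2095409/4069950 ≈ 0.51485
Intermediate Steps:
(-1612/(-3155))/(30 - 27*30) - 19*(-91)/3354 = (-1612*(-1/3155))/(30 - 810) + 1729*(1/3354) = (1612/3155)/(-780) + 133/258 = (1612/3155)*(-1/780) + 133/258 = -31/47325 + 133/258 = 2095409/4069950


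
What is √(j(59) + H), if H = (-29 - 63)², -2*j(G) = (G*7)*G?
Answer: I*√14878/2 ≈ 60.988*I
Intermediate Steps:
j(G) = -7*G²/2 (j(G) = -G*7*G/2 = -7*G*G/2 = -7*G²/2)
H = 8464 (H = (-92)² = 8464)
√(j(59) + H) = √(-7/2*59² + 8464) = √(-7/2*3481 + 8464) = √(-24367/2 + 8464) = √(-7439/2) = I*√14878/2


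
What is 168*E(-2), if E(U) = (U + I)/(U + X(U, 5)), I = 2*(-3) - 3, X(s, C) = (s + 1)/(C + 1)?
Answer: 11088/13 ≈ 852.92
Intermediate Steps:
X(s, C) = (1 + s)/(1 + C)
I = -9 (I = -6 - 3 = -9)
E(U) = (-9 + U)/(⅙ + 7*U/6) (E(U) = (U - 9)/(U + (1 + U)/(1 + 5)) = (-9 + U)/(U + (1 + U)/6) = (-9 + U)/(U + (⅙ + U/6)) = (-9 + U)/(⅙ + 7*U/6))
168*E(-2) = 168*(6*(-9 - 2)/(1 + 7*(-2))) = 168*(6*(-11)/(1 - 14)) = 168*(6*(-11)/(-13)) = 168*(6*(-1/13)*(-11)) = 168*(66/13) = 11088/13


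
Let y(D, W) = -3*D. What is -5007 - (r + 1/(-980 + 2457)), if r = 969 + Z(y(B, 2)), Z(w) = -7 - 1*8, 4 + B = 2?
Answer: -8804398/1477 ≈ -5961.0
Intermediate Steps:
B = -2 (B = -4 + 2 = -2)
Z(w) = -15 (Z(w) = -7 - 8 = -15)
r = 954 (r = 969 - 15 = 954)
-5007 - (r + 1/(-980 + 2457)) = -5007 - (954 + 1/(-980 + 2457)) = -5007 - (954 + 1/1477) = -5007 - 1*1409059/1477 = -5007 - 1409059/1477 = -8804398/1477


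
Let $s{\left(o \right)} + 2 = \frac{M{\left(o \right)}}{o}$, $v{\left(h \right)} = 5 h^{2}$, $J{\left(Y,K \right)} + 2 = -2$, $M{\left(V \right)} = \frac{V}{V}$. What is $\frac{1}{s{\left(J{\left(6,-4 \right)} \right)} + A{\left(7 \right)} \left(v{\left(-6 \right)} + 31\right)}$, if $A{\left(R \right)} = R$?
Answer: $\frac{4}{5899} \approx 0.00067808$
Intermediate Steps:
$M{\left(V \right)} = 1$
$J{\left(Y,K \right)} = -4$ ($J{\left(Y,K \right)} = -2 - 2 = -4$)
$s{\left(o \right)} = -2 + \frac{1}{o}$ ($s{\left(o \right)} = -2 + 1 \frac{1}{o} = -2 + \frac{1}{o}$)
$\frac{1}{s{\left(J{\left(6,-4 \right)} \right)} + A{\left(7 \right)} \left(v{\left(-6 \right)} + 31\right)} = \frac{1}{\left(-2 + \frac{1}{-4}\right) + 7 \left(5 \left(-6\right)^{2} + 31\right)} = \frac{1}{\left(-2 - \frac{1}{4}\right) + 7 \left(5 \cdot 36 + 31\right)} = \frac{1}{- \frac{9}{4} + 7 \left(180 + 31\right)} = \frac{1}{- \frac{9}{4} + 7 \cdot 211} = \frac{1}{- \frac{9}{4} + 1477} = \frac{1}{\frac{5899}{4}} = \frac{4}{5899}$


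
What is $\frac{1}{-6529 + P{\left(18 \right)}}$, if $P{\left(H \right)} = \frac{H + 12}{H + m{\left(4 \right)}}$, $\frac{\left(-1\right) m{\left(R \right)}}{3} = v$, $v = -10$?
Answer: $- \frac{8}{52227} \approx -0.00015318$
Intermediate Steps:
$m{\left(R \right)} = 30$ ($m{\left(R \right)} = \left(-3\right) \left(-10\right) = 30$)
$P{\left(H \right)} = \frac{12 + H}{30 + H}$ ($P{\left(H \right)} = \frac{H + 12}{H + 30} = \frac{12 + H}{30 + H}$)
$\frac{1}{-6529 + P{\left(18 \right)}} = \frac{1}{-6529 + \frac{12 + 18}{30 + 18}} = \frac{1}{-6529 + \frac{1}{48} \cdot 30} = \frac{1}{-6529 + \frac{5}{8}} = \frac{1}{- \frac{52227}{8}} = - \frac{8}{52227}$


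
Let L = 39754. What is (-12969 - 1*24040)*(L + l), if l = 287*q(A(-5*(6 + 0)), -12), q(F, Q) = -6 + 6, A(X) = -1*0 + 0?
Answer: -1471255786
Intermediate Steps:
A(X) = 0 (A(X) = 0 + 0 = 0)
q(F, Q) = 0
l = 0 (l = 287*0 = 0)
(-12969 - 1*24040)*(L + l) = (-12969 - 1*24040)*(39754 + 0) = (-12969 - 24040)*39754 = -37009*39754 = -1471255786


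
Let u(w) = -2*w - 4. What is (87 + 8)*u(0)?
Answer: -380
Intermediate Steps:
u(w) = -4 - 2*w
(87 + 8)*u(0) = (87 + 8)*(-4 - 2*0) = 95*(-4 + 0) = 95*(-4) = -380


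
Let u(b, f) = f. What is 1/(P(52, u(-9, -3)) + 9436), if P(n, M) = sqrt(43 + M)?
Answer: 2359/22259514 - sqrt(10)/44519028 ≈ 0.00010591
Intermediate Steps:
1/(P(52, u(-9, -3)) + 9436) = 1/(sqrt(43 - 3) + 9436) = 1/(sqrt(40) + 9436) = 1/(2*sqrt(10) + 9436) = 1/(9436 + 2*sqrt(10))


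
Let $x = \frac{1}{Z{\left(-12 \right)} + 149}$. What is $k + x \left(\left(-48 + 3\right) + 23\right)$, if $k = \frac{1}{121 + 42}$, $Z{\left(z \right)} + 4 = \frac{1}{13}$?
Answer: $- \frac{22366}{153709} \approx -0.14551$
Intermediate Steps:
$Z{\left(z \right)} = - \frac{51}{13}$ ($Z{\left(z \right)} = -4 + \frac{1}{13} = - \frac{51}{13}$)
$k = \frac{1}{163} \approx 0.006135$
$x = \frac{13}{1886}$ ($x = \frac{1}{- \frac{51}{13} + 149} = \frac{1}{\frac{1886}{13}} = \frac{13}{1886} \approx 0.0068929$)
$k + x \left(\left(-48 + 3\right) + 23\right) = \frac{1}{163} + \frac{13 \left(\left(-48 + 3\right) + 23\right)}{1886} = \frac{1}{163} + \frac{13 \left(-45 + 23\right)}{1886} = \frac{1}{163} + \frac{13}{1886} \left(-22\right) = \frac{1}{163} - \frac{143}{943} = - \frac{22366}{153709}$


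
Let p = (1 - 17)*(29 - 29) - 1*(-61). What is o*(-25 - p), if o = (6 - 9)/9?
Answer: 86/3 ≈ 28.667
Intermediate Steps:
p = 61 (p = -16*0 + 61 = 0 + 61 = 61)
o = -⅓ (o = -3*⅑ = -⅓ ≈ -0.33333)
o*(-25 - p) = -(-25 - 1*61)/3 = -(-25 - 61)/3 = -⅓*(-86) = 86/3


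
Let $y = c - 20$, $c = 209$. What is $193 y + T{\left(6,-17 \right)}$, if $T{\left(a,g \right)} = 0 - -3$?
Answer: $36480$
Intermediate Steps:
$y = 189$ ($y = 209 - 20 = 189$)
$T{\left(a,g \right)} = 3$ ($T{\left(a,g \right)} = 0 + 3 = 3$)
$193 y + T{\left(6,-17 \right)} = 193 \cdot 189 + 3 = 36477 + 3 = 36480$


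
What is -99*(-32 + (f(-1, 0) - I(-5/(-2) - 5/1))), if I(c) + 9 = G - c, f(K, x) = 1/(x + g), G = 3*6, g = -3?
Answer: 8679/2 ≈ 4339.5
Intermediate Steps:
G = 18
f(K, x) = 1/(-3 + x) (f(K, x) = 1/(x - 3) = 1/(-3 + x))
I(c) = 9 - c (I(c) = -9 + (18 - c) = 9 - c)
-99*(-32 + (f(-1, 0) - I(-5/(-2) - 5/1))) = -99*(-32 + (1/(-3 + 0) - (9 - (-5/(-2) - 5/1)))) = -99*(-32 + (1/(-3) - (9 - (-5*(-½) - 5*1)))) = -99*(-32 + (-⅓ - (9 - (5/2 - 5)))) = -99*(-32 + (-⅓ - (9 - 1*(-5/2)))) = -99*(-32 + (-⅓ - (9 + 5/2))) = -99*(-32 + (-⅓ - 1*23/2)) = -99*(-32 + (-⅓ - 23/2)) = -99*(-32 - 71/6) = -99*(-263/6) = 8679/2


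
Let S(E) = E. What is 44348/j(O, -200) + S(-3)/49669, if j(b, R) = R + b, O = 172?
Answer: -550680224/347683 ≈ -1583.9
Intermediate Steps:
44348/j(O, -200) + S(-3)/49669 = 44348/(-200 + 172) - 3/49669 = 44348/(-28) - 3*1/49669 = 44348*(-1/28) - 3/49669 = -11087/7 - 3/49669 = -550680224/347683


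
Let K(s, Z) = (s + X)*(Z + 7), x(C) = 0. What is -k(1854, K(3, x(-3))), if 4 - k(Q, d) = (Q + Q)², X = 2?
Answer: 13749260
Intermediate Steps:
K(s, Z) = (2 + s)*(7 + Z) (K(s, Z) = (s + 2)*(Z + 7) = (2 + s)*(7 + Z))
k(Q, d) = 4 - 4*Q² (k(Q, d) = 4 - (Q + Q)² = 4 - (2*Q)² = 4 - 4*Q²)
-k(1854, K(3, x(-3))) = -(4 - 4*1854²) = -(4 - 4*3437316) = -(4 - 13749264) = -1*(-13749260) = 13749260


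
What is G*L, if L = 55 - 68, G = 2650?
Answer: -34450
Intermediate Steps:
L = -13
G*L = 2650*(-13) = -34450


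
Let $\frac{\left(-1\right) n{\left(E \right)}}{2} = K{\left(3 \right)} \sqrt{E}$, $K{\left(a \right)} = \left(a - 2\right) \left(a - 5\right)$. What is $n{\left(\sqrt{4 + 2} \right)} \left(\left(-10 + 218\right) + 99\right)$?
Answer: $1228 \sqrt[4]{6} \approx 1921.9$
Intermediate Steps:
$K{\left(a \right)} = \left(-5 + a\right) \left(-2 + a\right)$ ($K{\left(a \right)} = \left(-2 + a\right) \left(-5 + a\right) = \left(-5 + a\right) \left(-2 + a\right)$)
$n{\left(E \right)} = 4 \sqrt{E}$ ($n{\left(E \right)} = - 2 \left(10 + 3^{2} - 21\right) \sqrt{E} = - 2 \left(10 + 9 - 21\right) \sqrt{E} = - 2 \left(- 2 \sqrt{E}\right) = 4 \sqrt{E}$)
$n{\left(\sqrt{4 + 2} \right)} \left(\left(-10 + 218\right) + 99\right) = 4 \sqrt{\sqrt{4 + 2}} \left(\left(-10 + 218\right) + 99\right) = 4 \sqrt{\sqrt{6}} \left(208 + 99\right) = 4 \sqrt[4]{6} \cdot 307 = 1228 \sqrt[4]{6}$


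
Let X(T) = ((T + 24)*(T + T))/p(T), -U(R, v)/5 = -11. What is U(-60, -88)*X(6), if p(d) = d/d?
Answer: 19800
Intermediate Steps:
U(R, v) = 55 (U(R, v) = -5*(-11) = 55)
p(d) = 1
X(T) = 2*T*(24 + T) (X(T) = ((T + 24)*(T + T))/1 = ((24 + T)*(2*T))*1 = (2*T*(24 + T))*1 = 2*T*(24 + T))
U(-60, -88)*X(6) = 55*(2*6*(24 + 6)) = 55*(2*6*30) = 55*360 = 19800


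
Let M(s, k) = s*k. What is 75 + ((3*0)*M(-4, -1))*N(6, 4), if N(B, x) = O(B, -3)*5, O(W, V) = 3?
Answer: 75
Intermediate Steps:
M(s, k) = k*s
N(B, x) = 15 (N(B, x) = 3*5 = 15)
75 + ((3*0)*M(-4, -1))*N(6, 4) = 75 + ((3*0)*(-1*(-4)))*15 = 75 + (0*4)*15 = 75 + 0*15 = 75 + 0 = 75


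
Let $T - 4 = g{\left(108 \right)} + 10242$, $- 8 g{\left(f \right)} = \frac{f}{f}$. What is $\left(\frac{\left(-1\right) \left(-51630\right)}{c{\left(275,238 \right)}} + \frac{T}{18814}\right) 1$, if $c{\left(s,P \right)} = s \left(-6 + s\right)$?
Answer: $\frac{2766888677}{2226825040} \approx 1.2425$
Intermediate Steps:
$g{\left(f \right)} = - \frac{1}{8}$ ($g{\left(f \right)} = - \frac{f \frac{1}{f}}{8} = \left(- \frac{1}{8}\right) 1 = - \frac{1}{8}$)
$T = \frac{81967}{8}$ ($T = 4 + \left(- \frac{1}{8} + 10242\right) = 4 + \frac{81935}{8} = \frac{81967}{8} \approx 10246.0$)
$\left(\frac{\left(-1\right) \left(-51630\right)}{c{\left(275,238 \right)}} + \frac{T}{18814}\right) 1 = \left(\frac{\left(-1\right) \left(-51630\right)}{275 \left(-6 + 275\right)} + \frac{81967}{8 \cdot 18814}\right) 1 = \left(\frac{51630}{275 \cdot 269} + \frac{81967}{8} \cdot \frac{1}{18814}\right) 1 = \left(\frac{51630}{73975} + \frac{81967}{150512}\right) 1 = \left(51630 \cdot \frac{1}{73975} + \frac{81967}{150512}\right) 1 = \left(\frac{10326}{14795} + \frac{81967}{150512}\right) 1 = \frac{2766888677}{2226825040} \cdot 1 = \frac{2766888677}{2226825040}$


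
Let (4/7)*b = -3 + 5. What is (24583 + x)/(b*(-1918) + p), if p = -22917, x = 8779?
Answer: -16681/14815 ≈ -1.1260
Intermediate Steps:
b = 7/2 (b = 7*(-3 + 5)/4 = (7/4)*2 = 7/2 ≈ 3.5000)
(24583 + x)/(b*(-1918) + p) = (24583 + 8779)/((7/2)*(-1918) - 22917) = 33362/(-6713 - 22917) = 33362/(-29630) = 33362*(-1/29630) = -16681/14815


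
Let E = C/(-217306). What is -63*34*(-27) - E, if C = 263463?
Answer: 12567938667/217306 ≈ 57835.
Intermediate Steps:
E = -263463/217306 (E = 263463/(-217306) = 263463*(-1/217306) = -263463/217306 ≈ -1.2124)
-63*34*(-27) - E = -63*34*(-27) - 1*(-263463/217306) = -2142*(-27) + 263463/217306 = 57834 + 263463/217306 = 12567938667/217306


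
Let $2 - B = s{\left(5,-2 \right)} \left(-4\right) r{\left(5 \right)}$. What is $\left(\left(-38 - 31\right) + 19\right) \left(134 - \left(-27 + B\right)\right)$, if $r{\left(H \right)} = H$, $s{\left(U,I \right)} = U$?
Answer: $-2950$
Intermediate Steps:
$B = 102$ ($B = 2 - 5 \left(-4\right) 5 = 2 - \left(-20\right) 5 = 2 - -100 = 2 + 100 = 102$)
$\left(\left(-38 - 31\right) + 19\right) \left(134 - \left(-27 + B\right)\right) = \left(\left(-38 - 31\right) + 19\right) \left(134 + \left(\left(\left(26 - 14\right) + 15\right) - 102\right)\right) = \left(-69 + 19\right) \left(134 + \left(\left(12 + 15\right) - 102\right)\right) = - 50 \left(134 + \left(27 - 102\right)\right) = - 50 \left(134 - 75\right) = \left(-50\right) 59 = -2950$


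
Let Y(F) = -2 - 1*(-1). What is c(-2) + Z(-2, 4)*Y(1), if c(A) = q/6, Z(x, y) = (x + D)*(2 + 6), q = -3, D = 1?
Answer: 15/2 ≈ 7.5000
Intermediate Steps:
Z(x, y) = 8 + 8*x (Z(x, y) = (x + 1)*(2 + 6) = (1 + x)*8 = 8 + 8*x)
Y(F) = -1 (Y(F) = -2 + 1 = -1)
c(A) = -1/2 (c(A) = -3/6 = -3*1/6 = -1/2)
c(-2) + Z(-2, 4)*Y(1) = -1/2 + (8 + 8*(-2))*(-1) = -1/2 + (8 - 16)*(-1) = -1/2 - 8*(-1) = -1/2 + 8 = 15/2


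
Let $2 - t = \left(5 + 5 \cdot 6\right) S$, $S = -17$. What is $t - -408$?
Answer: $1005$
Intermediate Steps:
$t = 597$ ($t = 2 - \left(5 + 5 \cdot 6\right) \left(-17\right) = 2 - \left(5 + 30\right) \left(-17\right) = 2 - 35 \left(-17\right) = 2 - -595 = 2 + 595 = 597$)
$t - -408 = 597 - -408 = 597 + 408 = 1005$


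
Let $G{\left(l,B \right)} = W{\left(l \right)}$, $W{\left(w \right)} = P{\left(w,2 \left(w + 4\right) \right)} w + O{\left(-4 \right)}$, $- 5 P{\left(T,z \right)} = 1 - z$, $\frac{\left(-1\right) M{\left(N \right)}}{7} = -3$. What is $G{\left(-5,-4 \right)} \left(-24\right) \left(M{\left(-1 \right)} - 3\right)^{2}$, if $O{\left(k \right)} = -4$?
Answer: $7776$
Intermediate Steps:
$M{\left(N \right)} = 21$ ($M{\left(N \right)} = \left(-7\right) \left(-3\right) = 21$)
$P{\left(T,z \right)} = - \frac{1}{5} + \frac{z}{5}$ ($P{\left(T,z \right)} = - \frac{1 - z}{5} = - \frac{1}{5} + \frac{z}{5}$)
$W{\left(w \right)} = -4 + w \left(\frac{7}{5} + \frac{2 w}{5}\right)$ ($W{\left(w \right)} = \left(- \frac{1}{5} + \frac{2 \left(w + 4\right)}{5}\right) w - 4 = \left(- \frac{1}{5} + \frac{2 \left(4 + w\right)}{5}\right) w - 4 = \left(- \frac{1}{5} + \frac{8 + 2 w}{5}\right) w - 4 = \left(- \frac{1}{5} + \left(\frac{8}{5} + \frac{2 w}{5}\right)\right) w - 4 = \left(\frac{7}{5} + \frac{2 w}{5}\right) w - 4 = w \left(\frac{7}{5} + \frac{2 w}{5}\right) - 4 = -4 + w \left(\frac{7}{5} + \frac{2 w}{5}\right)$)
$G{\left(l,B \right)} = -4 + \frac{l \left(7 + 2 l\right)}{5}$
$G{\left(-5,-4 \right)} \left(-24\right) \left(M{\left(-1 \right)} - 3\right)^{2} = \left(-4 + \frac{1}{5} \left(-5\right) \left(7 + 2 \left(-5\right)\right)\right) \left(-24\right) \left(21 - 3\right)^{2} = \left(-4 + \frac{1}{5} \left(-5\right) \left(7 - 10\right)\right) \left(-24\right) 18^{2} = \left(-4 + \frac{1}{5} \left(-5\right) \left(-3\right)\right) \left(-24\right) 324 = \left(-4 + 3\right) \left(-24\right) 324 = \left(-1\right) \left(-24\right) 324 = 24 \cdot 324 = 7776$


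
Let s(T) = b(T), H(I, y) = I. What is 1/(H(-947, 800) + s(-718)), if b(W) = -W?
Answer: -1/229 ≈ -0.0043668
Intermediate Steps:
s(T) = -T
1/(H(-947, 800) + s(-718)) = 1/(-947 - 1*(-718)) = 1/(-947 + 718) = 1/(-229) = -1/229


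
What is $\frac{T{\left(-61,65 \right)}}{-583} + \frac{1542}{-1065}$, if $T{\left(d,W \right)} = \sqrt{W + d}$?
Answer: $- \frac{300372}{206965} \approx -1.4513$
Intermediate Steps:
$\frac{T{\left(-61,65 \right)}}{-583} + \frac{1542}{-1065} = \frac{\sqrt{65 - 61}}{-583} + \frac{1542}{-1065} = \sqrt{4} \left(- \frac{1}{583}\right) + 1542 \left(- \frac{1}{1065}\right) = 2 \left(- \frac{1}{583}\right) - \frac{514}{355} = - \frac{2}{583} - \frac{514}{355} = - \frac{300372}{206965}$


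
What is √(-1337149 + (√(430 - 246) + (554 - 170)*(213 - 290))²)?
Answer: √(872929659 - 118272*√46) ≈ 29532.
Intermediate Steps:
√(-1337149 + (√(430 - 246) + (554 - 170)*(213 - 290))²) = √(-1337149 + (√184 + 384*(-77))²) = √(-1337149 + (2*√46 - 29568)²) = √(-1337149 + (-29568 + 2*√46)²)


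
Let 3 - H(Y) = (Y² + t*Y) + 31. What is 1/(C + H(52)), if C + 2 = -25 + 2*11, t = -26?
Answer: -1/1385 ≈ -0.00072202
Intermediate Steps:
C = -5 (C = -2 + (-25 + 2*11) = -2 + (-25 + 22) = -2 - 3 = -5)
H(Y) = -28 - Y² + 26*Y (H(Y) = 3 - ((Y² - 26*Y) + 31) = 3 - (31 + Y² - 26*Y) = 3 + (-31 - Y² + 26*Y) = -28 - Y² + 26*Y)
1/(C + H(52)) = 1/(-5 + (-28 - 1*52² + 26*52)) = 1/(-5 + (-28 - 1*2704 + 1352)) = 1/(-5 + (-28 - 2704 + 1352)) = 1/(-5 - 1380) = 1/(-1385) = -1/1385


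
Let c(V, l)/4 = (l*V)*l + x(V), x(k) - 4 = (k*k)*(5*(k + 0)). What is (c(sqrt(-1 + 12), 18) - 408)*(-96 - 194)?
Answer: 113680 - 439640*sqrt(11) ≈ -1.3444e+6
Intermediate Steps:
x(k) = 4 + 5*k**3 (x(k) = 4 + (k*k)*(5*(k + 0)) = 4 + k**2*(5*k) = 4 + 5*k**3)
c(V, l) = 16 + 20*V**3 + 4*V*l**2 (c(V, l) = 4*((l*V)*l + (4 + 5*V**3)) = 4*((V*l)*l + (4 + 5*V**3)) = 4*(V*l**2 + (4 + 5*V**3)) = 4*(4 + 5*V**3 + V*l**2) = 16 + 20*V**3 + 4*V*l**2)
(c(sqrt(-1 + 12), 18) - 408)*(-96 - 194) = ((16 + 20*(sqrt(-1 + 12))**3 + 4*sqrt(-1 + 12)*18**2) - 408)*(-96 - 194) = ((16 + 20*(sqrt(11))**3 + 4*sqrt(11)*324) - 408)*(-290) = ((16 + 20*(11*sqrt(11)) + 1296*sqrt(11)) - 408)*(-290) = ((16 + 220*sqrt(11) + 1296*sqrt(11)) - 408)*(-290) = ((16 + 1516*sqrt(11)) - 408)*(-290) = (-392 + 1516*sqrt(11))*(-290) = 113680 - 439640*sqrt(11)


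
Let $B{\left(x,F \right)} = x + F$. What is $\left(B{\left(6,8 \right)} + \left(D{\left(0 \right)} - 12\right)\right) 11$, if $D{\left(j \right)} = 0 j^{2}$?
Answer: $22$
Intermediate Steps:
$D{\left(j \right)} = 0$
$B{\left(x,F \right)} = F + x$
$\left(B{\left(6,8 \right)} + \left(D{\left(0 \right)} - 12\right)\right) 11 = \left(\left(8 + 6\right) + \left(0 - 12\right)\right) 11 = \left(14 + \left(0 - 12\right)\right) 11 = \left(14 - 12\right) 11 = 2 \cdot 11 = 22$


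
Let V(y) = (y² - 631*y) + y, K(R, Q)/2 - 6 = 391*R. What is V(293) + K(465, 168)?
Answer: 264901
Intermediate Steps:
K(R, Q) = 12 + 782*R (K(R, Q) = 12 + 2*(391*R) = 12 + 782*R)
V(y) = y² - 630*y
V(293) + K(465, 168) = 293*(-630 + 293) + (12 + 782*465) = 293*(-337) + (12 + 363630) = -98741 + 363642 = 264901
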